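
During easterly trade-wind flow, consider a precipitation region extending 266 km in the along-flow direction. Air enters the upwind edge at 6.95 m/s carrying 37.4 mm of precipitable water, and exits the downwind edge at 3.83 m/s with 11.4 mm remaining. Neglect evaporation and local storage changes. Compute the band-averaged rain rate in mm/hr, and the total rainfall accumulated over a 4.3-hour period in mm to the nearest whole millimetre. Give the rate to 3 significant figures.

Column moisture flux per unit crosswind length is F = V × PW.
Inflow: F_in = 6.95 × 37.4 = 259.93 mm·m/s
Outflow: F_out = 3.83 × 11.4 = 43.662 mm·m/s
Steady-state rate R = (F_in − F_out)/L = (259.93 − 43.662) / 266000 m = 8.130e-04 mm/s.
R = 8.130e-04 × 3600 = 2.93 mm/hr.
Over 4.3 h: total = 2.93 × 4.3 = 12.599 ≈ 13 mm.

R ≈ 2.93 mm/hr; total ≈ 13 mm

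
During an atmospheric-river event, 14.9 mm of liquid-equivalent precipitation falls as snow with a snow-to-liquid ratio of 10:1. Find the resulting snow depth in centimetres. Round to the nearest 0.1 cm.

Snow depth = liquid × ratio = 14.9 mm × 10 = 149 mm = 14.9 cm.

snow depth ≈ 14.9 cm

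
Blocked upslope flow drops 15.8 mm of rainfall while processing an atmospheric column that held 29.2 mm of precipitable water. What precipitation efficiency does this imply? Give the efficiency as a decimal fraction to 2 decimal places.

ε = rainfall / PW = 15.8 / 29.2 = 0.54.

ε ≈ 0.54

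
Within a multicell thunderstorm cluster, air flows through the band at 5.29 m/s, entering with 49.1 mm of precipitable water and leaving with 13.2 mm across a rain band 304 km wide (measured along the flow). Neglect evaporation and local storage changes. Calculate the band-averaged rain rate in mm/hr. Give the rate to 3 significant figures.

R ≈ 2.25 mm/hr

Column moisture flux per unit crosswind length is F = V × PW.
Inflow: F_in = 5.29 × 49.1 = 259.739 mm·m/s
Outflow: F_out = 5.29 × 13.2 = 69.828 mm·m/s
Steady-state rate R = (F_in − F_out)/L = (259.739 − 69.828) / 304000 m = 6.247e-04 mm/s.
R = 6.247e-04 × 3600 = 2.25 mm/hr.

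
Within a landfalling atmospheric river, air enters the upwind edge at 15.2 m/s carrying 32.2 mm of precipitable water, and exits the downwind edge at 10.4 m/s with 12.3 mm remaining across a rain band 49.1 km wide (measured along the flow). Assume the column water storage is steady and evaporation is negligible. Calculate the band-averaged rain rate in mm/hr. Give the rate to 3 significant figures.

Column moisture flux per unit crosswind length is F = V × PW.
Inflow: F_in = 15.2 × 32.2 = 489.44 mm·m/s
Outflow: F_out = 10.4 × 12.3 = 127.92 mm·m/s
Steady-state rate R = (F_in − F_out)/L = (489.44 − 127.92) / 49100 m = 7.363e-03 mm/s.
R = 7.363e-03 × 3600 = 26.5 mm/hr.

R ≈ 26.5 mm/hr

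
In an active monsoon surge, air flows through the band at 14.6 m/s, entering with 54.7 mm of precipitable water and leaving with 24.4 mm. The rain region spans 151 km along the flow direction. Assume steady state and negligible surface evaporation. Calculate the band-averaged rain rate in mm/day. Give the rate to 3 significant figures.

R ≈ 253 mm/day

Column moisture flux per unit crosswind length is F = V × PW.
Inflow: F_in = 14.6 × 54.7 = 798.62 mm·m/s
Outflow: F_out = 14.6 × 24.4 = 356.24 mm·m/s
Steady-state rate R = (F_in − F_out)/L = (798.62 − 356.24) / 151000 m = 2.930e-03 mm/s.
R = 2.930e-03 × 3600 × 24 = 253 mm/day.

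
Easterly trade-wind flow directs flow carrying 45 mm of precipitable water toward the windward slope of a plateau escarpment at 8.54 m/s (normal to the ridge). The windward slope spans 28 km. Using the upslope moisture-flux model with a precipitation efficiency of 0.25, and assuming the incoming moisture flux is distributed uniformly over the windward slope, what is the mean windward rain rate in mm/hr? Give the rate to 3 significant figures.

R ≈ 12.4 mm/hr

Incoming column moisture flux per unit ridge length: F = V × PW = 8.54 × 45 = 384.3 mm·m/s.
Spread over the 28 km slope with efficiency ε = 0.25: R = ε·F/W = 0.25 × 384.3 / 28000 m = 3.431e-03 mm/s.
R = 3.431e-03 × 3600 = 12.4 mm/hr.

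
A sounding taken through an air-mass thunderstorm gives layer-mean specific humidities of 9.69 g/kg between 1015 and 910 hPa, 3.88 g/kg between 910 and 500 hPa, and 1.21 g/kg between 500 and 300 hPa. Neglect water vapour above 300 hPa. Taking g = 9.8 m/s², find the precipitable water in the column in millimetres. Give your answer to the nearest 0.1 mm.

Precipitable water is the column-integrated vapour mass per unit area: PW = (1/g) Σ q̄ Δp, with q in kg/kg and Δp in Pa (1 kg/m² of water = 1 mm).
Layer 1015–910 hPa: Δp = 105 hPa = 10500 Pa, q̄ = 0.00969 kg/kg → 0.00969 × 10500 / 9.8 = 10.38 mm
Layer 910–500 hPa: Δp = 410 hPa = 41000 Pa, q̄ = 0.00388 kg/kg → 0.00388 × 41000 / 9.8 = 16.23 mm
Layer 500–300 hPa: Δp = 200 hPa = 20000 Pa, q̄ = 0.00121 kg/kg → 0.00121 × 20000 / 9.8 = 2.47 mm
PW = 10.38 + 16.23 + 2.47 = 29.08 ≈ 29.1 mm.

PW ≈ 29.1 mm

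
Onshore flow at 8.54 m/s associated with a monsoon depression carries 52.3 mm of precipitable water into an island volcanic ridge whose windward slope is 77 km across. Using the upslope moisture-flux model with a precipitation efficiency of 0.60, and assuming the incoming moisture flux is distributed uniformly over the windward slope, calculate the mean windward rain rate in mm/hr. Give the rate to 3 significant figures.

Incoming column moisture flux per unit ridge length: F = V × PW = 8.54 × 52.3 = 446.642 mm·m/s.
Spread over the 77 km slope with efficiency ε = 0.60: R = ε·F/W = 0.60 × 446.642 / 77000 m = 3.480e-03 mm/s.
R = 3.480e-03 × 3600 = 12.5 mm/hr.

R ≈ 12.5 mm/hr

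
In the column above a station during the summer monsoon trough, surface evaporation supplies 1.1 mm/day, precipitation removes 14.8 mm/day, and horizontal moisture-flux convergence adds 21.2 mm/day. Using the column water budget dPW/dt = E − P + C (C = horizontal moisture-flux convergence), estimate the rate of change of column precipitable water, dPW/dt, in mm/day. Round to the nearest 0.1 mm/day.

dPW/dt = E − P + C = 1.1 − 14.8 + (21.2) = 7.5 mm/day.

dPW/dt ≈ 7.5 mm/day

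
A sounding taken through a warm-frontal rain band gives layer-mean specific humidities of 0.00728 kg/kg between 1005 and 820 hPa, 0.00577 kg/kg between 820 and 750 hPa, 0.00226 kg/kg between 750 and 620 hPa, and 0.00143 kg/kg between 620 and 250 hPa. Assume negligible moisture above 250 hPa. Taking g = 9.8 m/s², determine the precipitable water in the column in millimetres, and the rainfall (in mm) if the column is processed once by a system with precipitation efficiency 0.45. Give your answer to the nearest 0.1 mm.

Precipitable water is the column-integrated vapour mass per unit area: PW = (1/g) Σ q̄ Δp, with q in kg/kg and Δp in Pa (1 kg/m² of water = 1 mm).
Layer 1005–820 hPa: Δp = 185 hPa = 18500 Pa, q̄ = 0.00728 kg/kg → 0.00728 × 18500 / 9.8 = 13.74 mm
Layer 820–750 hPa: Δp = 70 hPa = 7000 Pa, q̄ = 0.00577 kg/kg → 0.00577 × 7000 / 9.8 = 4.12 mm
Layer 750–620 hPa: Δp = 130 hPa = 13000 Pa, q̄ = 0.00226 kg/kg → 0.00226 × 13000 / 9.8 = 3.00 mm
Layer 620–250 hPa: Δp = 370 hPa = 37000 Pa, q̄ = 0.00143 kg/kg → 0.00143 × 37000 / 9.8 = 5.40 mm
PW = 13.74 + 4.12 + 3.00 + 5.40 = 26.26 ≈ 26.3 mm.
Rainfall = ε × PW = 0.45 × 26.3 = 11.8 mm.

PW ≈ 26.3 mm; rainfall ≈ 11.8 mm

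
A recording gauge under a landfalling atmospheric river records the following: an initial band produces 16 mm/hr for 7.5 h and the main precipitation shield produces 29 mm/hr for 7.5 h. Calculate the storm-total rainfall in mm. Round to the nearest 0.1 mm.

total ≈ 337.5 mm

Total = Σ Rᵢ Δtᵢ = 16 × 7.5 + 29 × 7.5
      = 120 + 217.5 = 337.5 mm.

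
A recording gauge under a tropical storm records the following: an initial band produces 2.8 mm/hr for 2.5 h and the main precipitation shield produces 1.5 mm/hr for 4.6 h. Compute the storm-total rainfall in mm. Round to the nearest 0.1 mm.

total ≈ 13.9 mm

Total = Σ Rᵢ Δtᵢ = 2.8 × 2.5 + 1.5 × 4.6
      = 7 + 6.9 = 13.9 mm.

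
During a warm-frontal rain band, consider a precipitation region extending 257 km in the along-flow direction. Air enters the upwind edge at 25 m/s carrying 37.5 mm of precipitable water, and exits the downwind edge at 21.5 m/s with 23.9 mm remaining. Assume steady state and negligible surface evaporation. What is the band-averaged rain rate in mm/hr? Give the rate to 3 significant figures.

Column moisture flux per unit crosswind length is F = V × PW.
Inflow: F_in = 25 × 37.5 = 937.5 mm·m/s
Outflow: F_out = 21.5 × 23.9 = 513.85 mm·m/s
Steady-state rate R = (F_in − F_out)/L = (937.5 − 513.85) / 257000 m = 1.648e-03 mm/s.
R = 1.648e-03 × 3600 = 5.93 mm/hr.

R ≈ 5.93 mm/hr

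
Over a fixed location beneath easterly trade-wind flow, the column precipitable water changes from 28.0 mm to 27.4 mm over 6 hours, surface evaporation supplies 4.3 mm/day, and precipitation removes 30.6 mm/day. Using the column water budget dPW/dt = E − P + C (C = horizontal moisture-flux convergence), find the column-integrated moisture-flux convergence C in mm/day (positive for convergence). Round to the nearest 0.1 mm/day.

dPW/dt = (27.4 − 28.0) mm / (6/24 day) = -2.400 mm/day.
C = dPW/dt − E + P = (-2.400) − 4.3 + 30.6 = 23.9 mm/day.

C ≈ 23.9 mm/day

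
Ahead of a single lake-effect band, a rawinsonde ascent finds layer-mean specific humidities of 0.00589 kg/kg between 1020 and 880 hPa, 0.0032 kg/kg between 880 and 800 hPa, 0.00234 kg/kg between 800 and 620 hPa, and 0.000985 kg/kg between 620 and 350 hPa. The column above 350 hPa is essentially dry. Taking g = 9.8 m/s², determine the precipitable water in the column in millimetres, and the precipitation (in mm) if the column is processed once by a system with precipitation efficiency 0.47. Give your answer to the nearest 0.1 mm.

Precipitable water is the column-integrated vapour mass per unit area: PW = (1/g) Σ q̄ Δp, with q in kg/kg and Δp in Pa (1 kg/m² of water = 1 mm).
Layer 1020–880 hPa: Δp = 140 hPa = 14000 Pa, q̄ = 0.00589 kg/kg → 0.00589 × 14000 / 9.8 = 8.41 mm
Layer 880–800 hPa: Δp = 80 hPa = 8000 Pa, q̄ = 0.0032 kg/kg → 0.0032 × 8000 / 9.8 = 2.61 mm
Layer 800–620 hPa: Δp = 180 hPa = 18000 Pa, q̄ = 0.00234 kg/kg → 0.00234 × 18000 / 9.8 = 4.30 mm
Layer 620–350 hPa: Δp = 270 hPa = 27000 Pa, q̄ = 0.000985 kg/kg → 0.000985 × 27000 / 9.8 = 2.71 mm
PW = 8.41 + 2.61 + 4.30 + 2.71 = 18.03 ≈ 18.0 mm.
Precipitation = ε × PW = 0.47 × 18.0 = 8.5 mm.

PW ≈ 18.0 mm; precipitation ≈ 8.5 mm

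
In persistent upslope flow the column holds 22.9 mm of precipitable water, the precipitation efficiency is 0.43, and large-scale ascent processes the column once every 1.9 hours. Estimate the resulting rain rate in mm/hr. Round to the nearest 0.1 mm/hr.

R ≈ 5.2 mm/hr

Each overturning extracts ε × PW = 0.43 × 22.9 = 9.847 mm.
Rate = ε·PW / τ = 9.847 / 1.9 h = 5.2 mm/hr.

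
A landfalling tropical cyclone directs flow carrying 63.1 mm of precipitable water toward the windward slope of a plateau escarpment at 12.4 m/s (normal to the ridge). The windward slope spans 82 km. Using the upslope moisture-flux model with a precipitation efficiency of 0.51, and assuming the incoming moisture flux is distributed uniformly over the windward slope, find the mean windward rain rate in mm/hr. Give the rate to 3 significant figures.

R ≈ 17.5 mm/hr

Incoming column moisture flux per unit ridge length: F = V × PW = 12.4 × 63.1 = 782.44 mm·m/s.
Spread over the 82 km slope with efficiency ε = 0.51: R = ε·F/W = 0.51 × 782.44 / 82000 m = 4.866e-03 mm/s.
R = 4.866e-03 × 3600 = 17.5 mm/hr.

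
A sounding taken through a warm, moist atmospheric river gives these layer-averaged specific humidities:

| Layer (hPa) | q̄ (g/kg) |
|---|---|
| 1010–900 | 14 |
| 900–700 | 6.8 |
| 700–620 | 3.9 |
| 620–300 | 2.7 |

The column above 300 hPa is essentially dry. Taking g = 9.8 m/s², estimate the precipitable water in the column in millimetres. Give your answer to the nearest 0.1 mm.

Precipitable water is the column-integrated vapour mass per unit area: PW = (1/g) Σ q̄ Δp, with q in kg/kg and Δp in Pa (1 kg/m² of water = 1 mm).
Layer 1010–900 hPa: Δp = 110 hPa = 11000 Pa, q̄ = 0.014 kg/kg → 0.014 × 11000 / 9.8 = 15.71 mm
Layer 900–700 hPa: Δp = 200 hPa = 20000 Pa, q̄ = 0.0068 kg/kg → 0.0068 × 20000 / 9.8 = 13.88 mm
Layer 700–620 hPa: Δp = 80 hPa = 8000 Pa, q̄ = 0.0039 kg/kg → 0.0039 × 8000 / 9.8 = 3.18 mm
Layer 620–300 hPa: Δp = 320 hPa = 32000 Pa, q̄ = 0.0027 kg/kg → 0.0027 × 32000 / 9.8 = 8.82 mm
PW = 15.71 + 13.88 + 3.18 + 8.82 = 41.59 ≈ 41.6 mm.

PW ≈ 41.6 mm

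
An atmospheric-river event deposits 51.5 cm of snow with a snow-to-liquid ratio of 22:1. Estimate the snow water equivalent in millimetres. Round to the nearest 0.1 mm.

SWE ≈ 23.4 mm

SWE = snow depth / ratio = 51.5 cm / 22 = 2.341 cm = 23.4 mm.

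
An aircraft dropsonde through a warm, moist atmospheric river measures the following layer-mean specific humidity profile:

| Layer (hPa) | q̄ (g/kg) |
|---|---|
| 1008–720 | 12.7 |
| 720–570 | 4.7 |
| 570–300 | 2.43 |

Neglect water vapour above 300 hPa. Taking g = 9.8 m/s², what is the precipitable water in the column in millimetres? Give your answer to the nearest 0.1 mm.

PW ≈ 51.2 mm

Precipitable water is the column-integrated vapour mass per unit area: PW = (1/g) Σ q̄ Δp, with q in kg/kg and Δp in Pa (1 kg/m² of water = 1 mm).
Layer 1008–720 hPa: Δp = 288 hPa = 28800 Pa, q̄ = 0.0127 kg/kg → 0.0127 × 28800 / 9.8 = 37.32 mm
Layer 720–570 hPa: Δp = 150 hPa = 15000 Pa, q̄ = 0.0047 kg/kg → 0.0047 × 15000 / 9.8 = 7.19 mm
Layer 570–300 hPa: Δp = 270 hPa = 27000 Pa, q̄ = 0.00243 kg/kg → 0.00243 × 27000 / 9.8 = 6.69 mm
PW = 37.32 + 7.19 + 6.69 = 51.20 ≈ 51.2 mm.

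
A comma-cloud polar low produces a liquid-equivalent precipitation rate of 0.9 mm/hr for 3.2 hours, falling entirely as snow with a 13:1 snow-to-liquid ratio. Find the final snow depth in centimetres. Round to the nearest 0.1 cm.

Liquid-equivalent depth = 0.9 × 3.2 = 2.88 mm.
Snow depth = 2.88 mm × 13 = 37.44 mm = 3.7 cm.

snow depth ≈ 3.7 cm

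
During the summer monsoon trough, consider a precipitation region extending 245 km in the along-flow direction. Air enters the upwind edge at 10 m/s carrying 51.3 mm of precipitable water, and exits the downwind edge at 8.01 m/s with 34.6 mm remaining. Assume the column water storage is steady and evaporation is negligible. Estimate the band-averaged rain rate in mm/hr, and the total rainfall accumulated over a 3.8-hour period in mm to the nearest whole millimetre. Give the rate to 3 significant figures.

R ≈ 3.47 mm/hr; total ≈ 13 mm

Column moisture flux per unit crosswind length is F = V × PW.
Inflow: F_in = 10 × 51.3 = 513 mm·m/s
Outflow: F_out = 8.01 × 34.6 = 277.146 mm·m/s
Steady-state rate R = (F_in − F_out)/L = (513 − 277.146) / 245000 m = 9.627e-04 mm/s.
R = 9.627e-04 × 3600 = 3.47 mm/hr.
Over 3.8 h: total = 3.47 × 3.8 = 13.186 ≈ 13 mm.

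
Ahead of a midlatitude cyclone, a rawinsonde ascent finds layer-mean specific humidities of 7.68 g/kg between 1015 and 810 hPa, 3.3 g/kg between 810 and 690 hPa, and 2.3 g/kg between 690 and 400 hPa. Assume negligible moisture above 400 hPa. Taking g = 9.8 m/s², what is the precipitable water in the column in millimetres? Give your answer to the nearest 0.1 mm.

PW ≈ 26.9 mm

Precipitable water is the column-integrated vapour mass per unit area: PW = (1/g) Σ q̄ Δp, with q in kg/kg and Δp in Pa (1 kg/m² of water = 1 mm).
Layer 1015–810 hPa: Δp = 205 hPa = 20500 Pa, q̄ = 0.00768 kg/kg → 0.00768 × 20500 / 9.8 = 16.07 mm
Layer 810–690 hPa: Δp = 120 hPa = 12000 Pa, q̄ = 0.0033 kg/kg → 0.0033 × 12000 / 9.8 = 4.04 mm
Layer 690–400 hPa: Δp = 290 hPa = 29000 Pa, q̄ = 0.0023 kg/kg → 0.0023 × 29000 / 9.8 = 6.81 mm
PW = 16.07 + 4.04 + 6.81 = 26.92 ≈ 26.9 mm.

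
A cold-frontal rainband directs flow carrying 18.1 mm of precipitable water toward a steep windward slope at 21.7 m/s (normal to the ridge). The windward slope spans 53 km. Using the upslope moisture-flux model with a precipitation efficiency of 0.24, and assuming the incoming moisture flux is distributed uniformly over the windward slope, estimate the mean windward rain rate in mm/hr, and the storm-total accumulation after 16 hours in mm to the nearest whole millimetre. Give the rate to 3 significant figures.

R ≈ 6.40 mm/hr; total ≈ 102 mm

Incoming column moisture flux per unit ridge length: F = V × PW = 21.7 × 18.1 = 392.77 mm·m/s.
Spread over the 53 km slope with efficiency ε = 0.24: R = ε·F/W = 0.24 × 392.77 / 53000 m = 1.779e-03 mm/s.
R = 1.779e-03 × 3600 = 6.40 mm/hr.
Over 16 h: total = 6.40 × 16 = 102.4 ≈ 102 mm.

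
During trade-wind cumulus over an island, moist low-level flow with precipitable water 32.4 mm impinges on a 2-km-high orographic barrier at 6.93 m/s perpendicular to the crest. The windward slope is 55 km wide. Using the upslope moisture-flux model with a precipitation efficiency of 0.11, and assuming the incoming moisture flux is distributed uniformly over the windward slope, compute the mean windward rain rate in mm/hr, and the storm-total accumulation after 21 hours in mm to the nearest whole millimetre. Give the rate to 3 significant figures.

Incoming column moisture flux per unit ridge length: F = V × PW = 6.93 × 32.4 = 224.532 mm·m/s.
Spread over the 55 km slope with efficiency ε = 0.11: R = ε·F/W = 0.11 × 224.532 / 55000 m = 4.491e-04 mm/s.
R = 4.491e-04 × 3600 = 1.62 mm/hr.
Over 21 h: total = 1.62 × 21 = 34.02 ≈ 34 mm.

R ≈ 1.62 mm/hr; total ≈ 34 mm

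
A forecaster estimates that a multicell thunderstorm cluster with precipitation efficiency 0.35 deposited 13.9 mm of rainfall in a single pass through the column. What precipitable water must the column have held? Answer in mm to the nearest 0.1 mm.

PW = rainfall / ε = 13.9 / 0.35 = 39.7 mm.

PW ≈ 39.7 mm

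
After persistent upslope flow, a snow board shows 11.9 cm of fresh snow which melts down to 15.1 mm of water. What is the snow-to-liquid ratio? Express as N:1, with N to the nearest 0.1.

Ratio = snow depth / SWE = 119 mm / 15.1 mm = 7.9, i.e. 7.9:1.

ratio ≈ 7.9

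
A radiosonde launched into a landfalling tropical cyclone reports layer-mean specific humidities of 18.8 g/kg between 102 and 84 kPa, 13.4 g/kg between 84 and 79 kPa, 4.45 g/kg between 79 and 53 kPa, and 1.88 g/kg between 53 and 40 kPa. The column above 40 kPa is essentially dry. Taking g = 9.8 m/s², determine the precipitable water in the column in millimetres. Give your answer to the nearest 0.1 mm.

Precipitable water is the column-integrated vapour mass per unit area: PW = (1/g) Σ q̄ Δp, with q in kg/kg and Δp in Pa (1 kg/m² of water = 1 mm).
Layer 102–84 kPa: Δp = 180 hPa = 18000 Pa, q̄ = 0.0188 kg/kg → 0.0188 × 18000 / 9.8 = 34.53 mm
Layer 84–79 kPa: Δp = 50 hPa = 5000 Pa, q̄ = 0.0134 kg/kg → 0.0134 × 5000 / 9.8 = 6.84 mm
Layer 79–53 kPa: Δp = 260 hPa = 26000 Pa, q̄ = 0.00445 kg/kg → 0.00445 × 26000 / 9.8 = 11.81 mm
Layer 53–40 kPa: Δp = 130 hPa = 13000 Pa, q̄ = 0.00188 kg/kg → 0.00188 × 13000 / 9.8 = 2.49 mm
PW = 34.53 + 6.84 + 11.81 + 2.49 = 55.67 ≈ 55.7 mm.

PW ≈ 55.7 mm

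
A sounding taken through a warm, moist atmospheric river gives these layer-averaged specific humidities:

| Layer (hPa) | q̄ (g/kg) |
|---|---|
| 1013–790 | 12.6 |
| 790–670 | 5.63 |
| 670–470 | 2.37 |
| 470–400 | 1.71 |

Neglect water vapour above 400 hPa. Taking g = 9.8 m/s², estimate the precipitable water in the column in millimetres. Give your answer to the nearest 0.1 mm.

Precipitable water is the column-integrated vapour mass per unit area: PW = (1/g) Σ q̄ Δp, with q in kg/kg and Δp in Pa (1 kg/m² of water = 1 mm).
Layer 1013–790 hPa: Δp = 223 hPa = 22300 Pa, q̄ = 0.0126 kg/kg → 0.0126 × 22300 / 9.8 = 28.67 mm
Layer 790–670 hPa: Δp = 120 hPa = 12000 Pa, q̄ = 0.00563 kg/kg → 0.00563 × 12000 / 9.8 = 6.89 mm
Layer 670–470 hPa: Δp = 200 hPa = 20000 Pa, q̄ = 0.00237 kg/kg → 0.00237 × 20000 / 9.8 = 4.84 mm
Layer 470–400 hPa: Δp = 70 hPa = 7000 Pa, q̄ = 0.00171 kg/kg → 0.00171 × 7000 / 9.8 = 1.22 mm
PW = 28.67 + 6.89 + 4.84 + 1.22 = 41.62 ≈ 41.6 mm.

PW ≈ 41.6 mm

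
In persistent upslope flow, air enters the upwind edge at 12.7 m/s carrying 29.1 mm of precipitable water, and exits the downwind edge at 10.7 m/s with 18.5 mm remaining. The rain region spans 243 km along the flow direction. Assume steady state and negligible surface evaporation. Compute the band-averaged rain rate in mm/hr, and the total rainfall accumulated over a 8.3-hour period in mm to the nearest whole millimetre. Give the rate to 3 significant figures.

R ≈ 2.54 mm/hr; total ≈ 21 mm

Column moisture flux per unit crosswind length is F = V × PW.
Inflow: F_in = 12.7 × 29.1 = 369.57 mm·m/s
Outflow: F_out = 10.7 × 18.5 = 197.95 mm·m/s
Steady-state rate R = (F_in − F_out)/L = (369.57 − 197.95) / 243000 m = 7.063e-04 mm/s.
R = 7.063e-04 × 3600 = 2.54 mm/hr.
Over 8.3 h: total = 2.54 × 8.3 = 21.082 ≈ 21 mm.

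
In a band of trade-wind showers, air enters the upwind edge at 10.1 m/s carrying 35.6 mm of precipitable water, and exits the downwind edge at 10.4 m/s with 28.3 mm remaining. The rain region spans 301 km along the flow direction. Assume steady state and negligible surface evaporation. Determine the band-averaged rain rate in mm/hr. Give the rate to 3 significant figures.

R ≈ 0.780 mm/hr

Column moisture flux per unit crosswind length is F = V × PW.
Inflow: F_in = 10.1 × 35.6 = 359.56 mm·m/s
Outflow: F_out = 10.4 × 28.3 = 294.32 mm·m/s
Steady-state rate R = (F_in − F_out)/L = (359.56 − 294.32) / 301000 m = 2.167e-04 mm/s.
R = 2.167e-04 × 3600 = 0.780 mm/hr.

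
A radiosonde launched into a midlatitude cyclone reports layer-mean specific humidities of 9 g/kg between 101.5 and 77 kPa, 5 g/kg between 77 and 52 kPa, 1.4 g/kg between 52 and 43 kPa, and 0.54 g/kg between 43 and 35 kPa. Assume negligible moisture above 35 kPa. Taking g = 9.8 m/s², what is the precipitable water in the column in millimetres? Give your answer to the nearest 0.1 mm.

PW ≈ 37.0 mm

Precipitable water is the column-integrated vapour mass per unit area: PW = (1/g) Σ q̄ Δp, with q in kg/kg and Δp in Pa (1 kg/m² of water = 1 mm).
Layer 101.5–77 kPa: Δp = 245 hPa = 24500 Pa, q̄ = 0.009 kg/kg → 0.009 × 24500 / 9.8 = 22.50 mm
Layer 77–52 kPa: Δp = 250 hPa = 25000 Pa, q̄ = 0.005 kg/kg → 0.005 × 25000 / 9.8 = 12.76 mm
Layer 52–43 kPa: Δp = 90 hPa = 9000 Pa, q̄ = 0.0014 kg/kg → 0.0014 × 9000 / 9.8 = 1.29 mm
Layer 43–35 kPa: Δp = 80 hPa = 8000 Pa, q̄ = 0.00054 kg/kg → 0.00054 × 8000 / 9.8 = 0.44 mm
PW = 22.50 + 12.76 + 1.29 + 0.44 = 36.99 ≈ 37.0 mm.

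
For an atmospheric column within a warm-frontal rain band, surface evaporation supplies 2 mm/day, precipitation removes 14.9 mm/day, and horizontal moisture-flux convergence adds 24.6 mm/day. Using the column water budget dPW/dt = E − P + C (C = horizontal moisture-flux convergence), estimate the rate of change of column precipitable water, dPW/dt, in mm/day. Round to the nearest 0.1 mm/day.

dPW/dt = E − P + C = 2 − 14.9 + (24.6) = 11.7 mm/day.

dPW/dt ≈ 11.7 mm/day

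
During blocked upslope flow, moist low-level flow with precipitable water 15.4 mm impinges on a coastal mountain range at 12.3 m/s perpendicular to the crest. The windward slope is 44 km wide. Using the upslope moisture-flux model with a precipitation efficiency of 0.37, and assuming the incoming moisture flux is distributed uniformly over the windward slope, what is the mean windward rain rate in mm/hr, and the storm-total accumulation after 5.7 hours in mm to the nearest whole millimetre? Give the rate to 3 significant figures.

R ≈ 5.73 mm/hr; total ≈ 33 mm

Incoming column moisture flux per unit ridge length: F = V × PW = 12.3 × 15.4 = 189.42 mm·m/s.
Spread over the 44 km slope with efficiency ε = 0.37: R = ε·F/W = 0.37 × 189.42 / 44000 m = 1.593e-03 mm/s.
R = 1.593e-03 × 3600 = 5.73 mm/hr.
Over 5.7 h: total = 5.73 × 5.7 = 32.661 ≈ 33 mm.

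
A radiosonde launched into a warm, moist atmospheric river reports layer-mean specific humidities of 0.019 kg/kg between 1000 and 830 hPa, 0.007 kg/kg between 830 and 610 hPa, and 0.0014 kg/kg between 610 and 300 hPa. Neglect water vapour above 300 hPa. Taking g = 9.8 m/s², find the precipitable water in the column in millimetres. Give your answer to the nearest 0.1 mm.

Precipitable water is the column-integrated vapour mass per unit area: PW = (1/g) Σ q̄ Δp, with q in kg/kg and Δp in Pa (1 kg/m² of water = 1 mm).
Layer 1000–830 hPa: Δp = 170 hPa = 17000 Pa, q̄ = 0.019 kg/kg → 0.019 × 17000 / 9.8 = 32.96 mm
Layer 830–610 hPa: Δp = 220 hPa = 22000 Pa, q̄ = 0.007 kg/kg → 0.007 × 22000 / 9.8 = 15.71 mm
Layer 610–300 hPa: Δp = 310 hPa = 31000 Pa, q̄ = 0.0014 kg/kg → 0.0014 × 31000 / 9.8 = 4.43 mm
PW = 32.96 + 15.71 + 4.43 = 53.10 ≈ 53.1 mm.

PW ≈ 53.1 mm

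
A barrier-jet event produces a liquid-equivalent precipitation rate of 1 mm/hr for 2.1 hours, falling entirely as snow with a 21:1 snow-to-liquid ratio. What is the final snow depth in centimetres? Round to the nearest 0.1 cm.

Liquid-equivalent depth = 1 × 2.1 = 2.1 mm.
Snow depth = 2.1 mm × 21 = 44.1 mm = 4.4 cm.

snow depth ≈ 4.4 cm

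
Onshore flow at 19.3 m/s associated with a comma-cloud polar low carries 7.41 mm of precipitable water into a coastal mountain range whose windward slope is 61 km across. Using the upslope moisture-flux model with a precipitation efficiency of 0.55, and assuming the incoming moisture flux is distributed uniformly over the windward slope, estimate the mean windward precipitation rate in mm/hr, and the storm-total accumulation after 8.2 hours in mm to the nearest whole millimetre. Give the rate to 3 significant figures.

R ≈ 4.64 mm/hr; total ≈ 38 mm

Incoming column moisture flux per unit ridge length: F = V × PW = 19.3 × 7.41 = 143.013 mm·m/s.
Spread over the 61 km slope with efficiency ε = 0.55: R = ε·F/W = 0.55 × 143.013 / 61000 m = 1.289e-03 mm/s.
R = 1.289e-03 × 3600 = 4.64 mm/hr.
Over 8.2 h: total = 4.64 × 8.2 = 38.048 ≈ 38 mm.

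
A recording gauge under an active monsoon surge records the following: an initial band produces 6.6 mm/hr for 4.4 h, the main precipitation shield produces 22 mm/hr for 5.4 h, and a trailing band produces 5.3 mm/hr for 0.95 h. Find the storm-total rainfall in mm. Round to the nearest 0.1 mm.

Total = Σ Rᵢ Δtᵢ = 6.6 × 4.4 + 22 × 5.4 + 5.3 × 0.95
      = 29.04 + 118.8 + 5.035 = 152.9 mm.

total ≈ 152.9 mm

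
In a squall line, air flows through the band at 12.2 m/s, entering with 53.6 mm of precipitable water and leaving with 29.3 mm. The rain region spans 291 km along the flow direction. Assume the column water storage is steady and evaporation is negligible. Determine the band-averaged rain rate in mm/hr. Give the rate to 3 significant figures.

R ≈ 3.67 mm/hr

Column moisture flux per unit crosswind length is F = V × PW.
Inflow: F_in = 12.2 × 53.6 = 653.92 mm·m/s
Outflow: F_out = 12.2 × 29.3 = 357.46 mm·m/s
Steady-state rate R = (F_in − F_out)/L = (653.92 − 357.46) / 291000 m = 1.019e-03 mm/s.
R = 1.019e-03 × 3600 = 3.67 mm/hr.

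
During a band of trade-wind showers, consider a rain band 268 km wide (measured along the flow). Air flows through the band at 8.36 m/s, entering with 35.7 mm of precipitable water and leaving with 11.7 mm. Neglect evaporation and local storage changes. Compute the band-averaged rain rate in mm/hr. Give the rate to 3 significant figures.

R ≈ 2.70 mm/hr

Column moisture flux per unit crosswind length is F = V × PW.
Inflow: F_in = 8.36 × 35.7 = 298.452 mm·m/s
Outflow: F_out = 8.36 × 11.7 = 97.812 mm·m/s
Steady-state rate R = (F_in − F_out)/L = (298.452 − 97.812) / 268000 m = 7.487e-04 mm/s.
R = 7.487e-04 × 3600 = 2.70 mm/hr.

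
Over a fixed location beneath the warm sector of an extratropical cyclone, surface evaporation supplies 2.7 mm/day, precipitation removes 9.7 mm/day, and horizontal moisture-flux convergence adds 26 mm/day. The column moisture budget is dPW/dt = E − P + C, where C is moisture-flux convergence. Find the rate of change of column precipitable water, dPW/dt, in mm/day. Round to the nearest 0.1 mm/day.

dPW/dt = E − P + C = 2.7 − 9.7 + (26) = 19.0 mm/day.

dPW/dt ≈ 19.0 mm/day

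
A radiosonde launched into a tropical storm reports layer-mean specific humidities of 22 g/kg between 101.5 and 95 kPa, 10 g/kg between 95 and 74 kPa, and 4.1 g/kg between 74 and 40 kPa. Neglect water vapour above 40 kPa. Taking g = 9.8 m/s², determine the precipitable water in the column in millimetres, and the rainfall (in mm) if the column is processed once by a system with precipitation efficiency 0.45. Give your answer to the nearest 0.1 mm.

PW ≈ 50.2 mm; rainfall ≈ 22.6 mm

Precipitable water is the column-integrated vapour mass per unit area: PW = (1/g) Σ q̄ Δp, with q in kg/kg and Δp in Pa (1 kg/m² of water = 1 mm).
Layer 101.5–95 kPa: Δp = 65 hPa = 6500 Pa, q̄ = 0.022 kg/kg → 0.022 × 6500 / 9.8 = 14.59 mm
Layer 95–74 kPa: Δp = 210 hPa = 21000 Pa, q̄ = 0.01 kg/kg → 0.01 × 21000 / 9.8 = 21.43 mm
Layer 74–40 kPa: Δp = 340 hPa = 34000 Pa, q̄ = 0.0041 kg/kg → 0.0041 × 34000 / 9.8 = 14.22 mm
PW = 14.59 + 21.43 + 14.22 = 50.24 ≈ 50.2 mm.
Rainfall = ε × PW = 0.45 × 50.2 = 22.6 mm.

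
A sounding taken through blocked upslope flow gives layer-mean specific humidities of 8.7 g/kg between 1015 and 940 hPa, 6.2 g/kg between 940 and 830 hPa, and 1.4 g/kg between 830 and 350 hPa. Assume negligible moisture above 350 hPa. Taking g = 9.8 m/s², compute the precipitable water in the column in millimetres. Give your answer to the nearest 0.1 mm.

Precipitable water is the column-integrated vapour mass per unit area: PW = (1/g) Σ q̄ Δp, with q in kg/kg and Δp in Pa (1 kg/m² of water = 1 mm).
Layer 1015–940 hPa: Δp = 75 hPa = 7500 Pa, q̄ = 0.0087 kg/kg → 0.0087 × 7500 / 9.8 = 6.66 mm
Layer 940–830 hPa: Δp = 110 hPa = 11000 Pa, q̄ = 0.0062 kg/kg → 0.0062 × 11000 / 9.8 = 6.96 mm
Layer 830–350 hPa: Δp = 480 hPa = 48000 Pa, q̄ = 0.0014 kg/kg → 0.0014 × 48000 / 9.8 = 6.86 mm
PW = 6.66 + 6.96 + 6.86 = 20.48 ≈ 20.5 mm.

PW ≈ 20.5 mm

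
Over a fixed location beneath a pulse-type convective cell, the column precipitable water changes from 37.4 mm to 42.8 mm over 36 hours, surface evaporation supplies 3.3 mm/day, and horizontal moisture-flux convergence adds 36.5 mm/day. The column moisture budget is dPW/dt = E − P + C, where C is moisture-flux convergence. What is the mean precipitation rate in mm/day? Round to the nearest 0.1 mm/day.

dPW/dt = (42.8 − 37.4) mm / (36/24 day) = +3.600 mm/day.
P = E + C − dPW/dt = 3.3 + (36.5) − (+3.600) = 36.2 mm/day.

P ≈ 36.2 mm/day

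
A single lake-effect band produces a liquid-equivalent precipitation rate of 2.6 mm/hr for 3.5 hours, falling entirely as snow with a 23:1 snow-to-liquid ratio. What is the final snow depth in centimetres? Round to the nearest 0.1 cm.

snow depth ≈ 20.9 cm

Liquid-equivalent depth = 2.6 × 3.5 = 9.1 mm.
Snow depth = 9.1 mm × 23 = 209.3 mm = 20.9 cm.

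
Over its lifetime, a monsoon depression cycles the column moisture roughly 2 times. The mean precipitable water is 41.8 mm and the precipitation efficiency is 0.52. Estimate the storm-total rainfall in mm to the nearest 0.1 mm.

rainfall ≈ 43.5 mm

Each cycle deposits ε × PW = 0.52 × 41.8 = 21.736 mm.
Over 2 cycles: 2 × 21.736 = 43.5 mm.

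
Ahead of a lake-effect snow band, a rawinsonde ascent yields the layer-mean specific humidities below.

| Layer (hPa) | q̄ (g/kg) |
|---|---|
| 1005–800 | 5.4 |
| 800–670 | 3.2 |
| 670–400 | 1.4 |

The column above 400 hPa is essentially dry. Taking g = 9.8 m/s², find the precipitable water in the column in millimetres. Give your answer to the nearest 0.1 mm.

Precipitable water is the column-integrated vapour mass per unit area: PW = (1/g) Σ q̄ Δp, with q in kg/kg and Δp in Pa (1 kg/m² of water = 1 mm).
Layer 1005–800 hPa: Δp = 205 hPa = 20500 Pa, q̄ = 0.0054 kg/kg → 0.0054 × 20500 / 9.8 = 11.30 mm
Layer 800–670 hPa: Δp = 130 hPa = 13000 Pa, q̄ = 0.0032 kg/kg → 0.0032 × 13000 / 9.8 = 4.24 mm
Layer 670–400 hPa: Δp = 270 hPa = 27000 Pa, q̄ = 0.0014 kg/kg → 0.0014 × 27000 / 9.8 = 3.86 mm
PW = 11.30 + 4.24 + 3.86 = 19.40 ≈ 19.4 mm.

PW ≈ 19.4 mm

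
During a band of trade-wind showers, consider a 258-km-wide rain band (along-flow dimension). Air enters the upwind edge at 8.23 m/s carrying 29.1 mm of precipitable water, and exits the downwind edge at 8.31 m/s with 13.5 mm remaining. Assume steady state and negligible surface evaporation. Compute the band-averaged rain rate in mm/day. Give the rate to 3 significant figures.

R ≈ 42.6 mm/day

Column moisture flux per unit crosswind length is F = V × PW.
Inflow: F_in = 8.23 × 29.1 = 239.493 mm·m/s
Outflow: F_out = 8.31 × 13.5 = 112.185 mm·m/s
Steady-state rate R = (F_in − F_out)/L = (239.493 − 112.185) / 258000 m = 4.934e-04 mm/s.
R = 4.934e-04 × 3600 × 24 = 42.6 mm/day.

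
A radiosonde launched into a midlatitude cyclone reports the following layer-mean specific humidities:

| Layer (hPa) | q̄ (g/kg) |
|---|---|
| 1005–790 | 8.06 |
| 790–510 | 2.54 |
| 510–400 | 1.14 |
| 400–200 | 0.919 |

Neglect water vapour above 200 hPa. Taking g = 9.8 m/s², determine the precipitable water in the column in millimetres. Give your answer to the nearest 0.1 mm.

Precipitable water is the column-integrated vapour mass per unit area: PW = (1/g) Σ q̄ Δp, with q in kg/kg and Δp in Pa (1 kg/m² of water = 1 mm).
Layer 1005–790 hPa: Δp = 215 hPa = 21500 Pa, q̄ = 0.00806 kg/kg → 0.00806 × 21500 / 9.8 = 17.68 mm
Layer 790–510 hPa: Δp = 280 hPa = 28000 Pa, q̄ = 0.00254 kg/kg → 0.00254 × 28000 / 9.8 = 7.26 mm
Layer 510–400 hPa: Δp = 110 hPa = 11000 Pa, q̄ = 0.00114 kg/kg → 0.00114 × 11000 / 9.8 = 1.28 mm
Layer 400–200 hPa: Δp = 200 hPa = 20000 Pa, q̄ = 0.000919 kg/kg → 0.000919 × 20000 / 9.8 = 1.88 mm
PW = 17.68 + 7.26 + 1.28 + 1.88 = 28.10 ≈ 28.1 mm.

PW ≈ 28.1 mm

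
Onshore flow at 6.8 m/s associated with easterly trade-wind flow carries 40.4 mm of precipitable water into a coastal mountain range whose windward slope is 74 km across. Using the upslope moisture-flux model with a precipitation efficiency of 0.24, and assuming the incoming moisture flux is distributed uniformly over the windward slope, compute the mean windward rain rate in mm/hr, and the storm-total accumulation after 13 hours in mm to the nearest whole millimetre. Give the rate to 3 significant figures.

R ≈ 3.21 mm/hr; total ≈ 42 mm

Incoming column moisture flux per unit ridge length: F = V × PW = 6.8 × 40.4 = 274.72 mm·m/s.
Spread over the 74 km slope with efficiency ε = 0.24: R = ε·F/W = 0.24 × 274.72 / 74000 m = 8.910e-04 mm/s.
R = 8.910e-04 × 3600 = 3.21 mm/hr.
Over 13 h: total = 3.21 × 13 = 41.73 ≈ 42 mm.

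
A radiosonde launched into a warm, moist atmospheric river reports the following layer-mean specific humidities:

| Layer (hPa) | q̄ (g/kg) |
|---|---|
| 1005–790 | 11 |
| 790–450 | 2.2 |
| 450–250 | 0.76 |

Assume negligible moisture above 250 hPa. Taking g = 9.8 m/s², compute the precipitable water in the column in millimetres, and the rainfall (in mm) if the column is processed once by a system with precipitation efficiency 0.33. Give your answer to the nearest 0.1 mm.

PW ≈ 33.3 mm; rainfall ≈ 11.0 mm

Precipitable water is the column-integrated vapour mass per unit area: PW = (1/g) Σ q̄ Δp, with q in kg/kg and Δp in Pa (1 kg/m² of water = 1 mm).
Layer 1005–790 hPa: Δp = 215 hPa = 21500 Pa, q̄ = 0.011 kg/kg → 0.011 × 21500 / 9.8 = 24.13 mm
Layer 790–450 hPa: Δp = 340 hPa = 34000 Pa, q̄ = 0.0022 kg/kg → 0.0022 × 34000 / 9.8 = 7.63 mm
Layer 450–250 hPa: Δp = 200 hPa = 20000 Pa, q̄ = 0.00076 kg/kg → 0.00076 × 20000 / 9.8 = 1.55 mm
PW = 24.13 + 7.63 + 1.55 = 33.31 ≈ 33.3 mm.
Rainfall = ε × PW = 0.33 × 33.3 = 11.0 mm.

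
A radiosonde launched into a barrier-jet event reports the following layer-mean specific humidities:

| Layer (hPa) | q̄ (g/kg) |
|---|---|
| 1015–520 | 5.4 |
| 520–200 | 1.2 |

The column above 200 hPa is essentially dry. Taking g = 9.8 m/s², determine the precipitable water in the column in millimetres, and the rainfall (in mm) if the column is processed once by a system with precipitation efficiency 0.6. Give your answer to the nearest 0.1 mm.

Precipitable water is the column-integrated vapour mass per unit area: PW = (1/g) Σ q̄ Δp, with q in kg/kg and Δp in Pa (1 kg/m² of water = 1 mm).
Layer 1015–520 hPa: Δp = 495 hPa = 49500 Pa, q̄ = 0.0054 kg/kg → 0.0054 × 49500 / 9.8 = 27.28 mm
Layer 520–200 hPa: Δp = 320 hPa = 32000 Pa, q̄ = 0.0012 kg/kg → 0.0012 × 32000 / 9.8 = 3.92 mm
PW = 27.28 + 3.92 = 31.20 ≈ 31.2 mm.
Rainfall = ε × PW = 0.6 × 31.2 = 18.7 mm.

PW ≈ 31.2 mm; rainfall ≈ 18.7 mm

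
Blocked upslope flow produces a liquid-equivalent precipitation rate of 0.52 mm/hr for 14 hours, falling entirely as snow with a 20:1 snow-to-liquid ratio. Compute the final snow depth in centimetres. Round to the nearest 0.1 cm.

Liquid-equivalent depth = 0.52 × 14 = 7.28 mm.
Snow depth = 7.28 mm × 20 = 145.6 mm = 14.6 cm.

snow depth ≈ 14.6 cm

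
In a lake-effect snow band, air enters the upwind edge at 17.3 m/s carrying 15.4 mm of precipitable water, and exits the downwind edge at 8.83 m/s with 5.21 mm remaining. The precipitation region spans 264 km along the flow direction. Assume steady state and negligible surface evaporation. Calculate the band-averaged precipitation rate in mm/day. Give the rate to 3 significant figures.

Column moisture flux per unit crosswind length is F = V × PW.
Inflow: F_in = 17.3 × 15.4 = 266.42 mm·m/s
Outflow: F_out = 8.83 × 5.21 = 46.0043 mm·m/s
Steady-state rate R = (F_in − F_out)/L = (266.42 − 46.0043) / 264000 m = 8.349e-04 mm/s.
R = 8.349e-04 × 3600 × 24 = 72.1 mm/day.

R ≈ 72.1 mm/day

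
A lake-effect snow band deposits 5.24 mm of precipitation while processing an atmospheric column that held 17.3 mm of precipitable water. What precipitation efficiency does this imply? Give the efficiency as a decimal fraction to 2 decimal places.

ε = precipitation / PW = 5.24 / 17.3 = 0.30.

ε ≈ 0.30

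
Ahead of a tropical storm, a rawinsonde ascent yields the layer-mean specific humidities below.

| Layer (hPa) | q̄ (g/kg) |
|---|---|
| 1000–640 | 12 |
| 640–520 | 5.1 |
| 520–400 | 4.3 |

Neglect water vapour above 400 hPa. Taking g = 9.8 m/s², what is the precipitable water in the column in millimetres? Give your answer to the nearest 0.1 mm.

PW ≈ 55.6 mm

Precipitable water is the column-integrated vapour mass per unit area: PW = (1/g) Σ q̄ Δp, with q in kg/kg and Δp in Pa (1 kg/m² of water = 1 mm).
Layer 1000–640 hPa: Δp = 360 hPa = 36000 Pa, q̄ = 0.012 kg/kg → 0.012 × 36000 / 9.8 = 44.08 mm
Layer 640–520 hPa: Δp = 120 hPa = 12000 Pa, q̄ = 0.0051 kg/kg → 0.0051 × 12000 / 9.8 = 6.24 mm
Layer 520–400 hPa: Δp = 120 hPa = 12000 Pa, q̄ = 0.0043 kg/kg → 0.0043 × 12000 / 9.8 = 5.27 mm
PW = 44.08 + 6.24 + 5.27 = 55.59 ≈ 55.6 mm.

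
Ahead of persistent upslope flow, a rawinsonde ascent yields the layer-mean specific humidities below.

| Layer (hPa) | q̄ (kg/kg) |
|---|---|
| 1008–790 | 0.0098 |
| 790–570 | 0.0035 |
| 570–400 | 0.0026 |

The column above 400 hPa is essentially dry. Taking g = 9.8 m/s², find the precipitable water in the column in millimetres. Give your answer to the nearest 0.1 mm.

PW ≈ 34.2 mm

Precipitable water is the column-integrated vapour mass per unit area: PW = (1/g) Σ q̄ Δp, with q in kg/kg and Δp in Pa (1 kg/m² of water = 1 mm).
Layer 1008–790 hPa: Δp = 218 hPa = 21800 Pa, q̄ = 0.0098 kg/kg → 0.0098 × 21800 / 9.8 = 21.80 mm
Layer 790–570 hPa: Δp = 220 hPa = 22000 Pa, q̄ = 0.0035 kg/kg → 0.0035 × 22000 / 9.8 = 7.86 mm
Layer 570–400 hPa: Δp = 170 hPa = 17000 Pa, q̄ = 0.0026 kg/kg → 0.0026 × 17000 / 9.8 = 4.51 mm
PW = 21.80 + 7.86 + 4.51 = 34.17 ≈ 34.2 mm.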